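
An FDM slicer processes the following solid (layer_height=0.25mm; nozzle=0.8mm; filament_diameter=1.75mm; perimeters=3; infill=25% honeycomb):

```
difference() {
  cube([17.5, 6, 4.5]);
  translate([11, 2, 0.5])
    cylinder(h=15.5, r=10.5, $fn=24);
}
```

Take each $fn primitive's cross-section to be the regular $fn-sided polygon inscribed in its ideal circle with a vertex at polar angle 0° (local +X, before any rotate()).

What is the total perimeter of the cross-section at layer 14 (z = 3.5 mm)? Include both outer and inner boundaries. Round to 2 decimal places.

At z = 3.5 mm: the 17.5×6 cube contributes its full rectangle (perimeter 47.00 mm); the r=10.5 cylinder at (11, 2) gives a regular 24-gon of circumradius 10.5 (constant along its height) (perimeter = 2·24·10.500·sin(180°/24) = 65.79 mm); Subtracting the remaining from the first: starting from the 17.5×6 cube, the r=10.5 cylinder at (11, 2) partially overlaps it — only the 100.45 mm² overlap (of its 342.42 mm²) is removed, clipping the outline — boundary = 14.30 mm. Overall, the cross-section is a single solid region. Total boundary length (outer) = 14.30 mm.

14.30 mm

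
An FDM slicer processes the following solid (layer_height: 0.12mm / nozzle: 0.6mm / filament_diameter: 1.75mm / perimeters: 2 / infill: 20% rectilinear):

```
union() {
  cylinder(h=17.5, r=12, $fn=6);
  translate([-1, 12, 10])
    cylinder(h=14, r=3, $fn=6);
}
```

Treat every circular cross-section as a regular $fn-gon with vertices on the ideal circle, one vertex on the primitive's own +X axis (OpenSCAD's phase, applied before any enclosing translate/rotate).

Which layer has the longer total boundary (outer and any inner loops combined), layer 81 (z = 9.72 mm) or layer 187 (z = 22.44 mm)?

Layer 81 (z = 9.72): the cylinder: section is a regular 6-gon, circumradius r=12 (perimeter = 2·6·12.000·sin(180°/6) = 72.00 mm); the cylinder at (-1, 12) is not intersected at this z (z outside [10, 24]); Combining (union): only the r=12 cylinder is present, so the union is just that shape — boundary = 72.00 mm. So its perimeter = 72.00 mm. Layer 187 (z = 22.44): the cylinder does not reach this height (z outside [0, 17.5]); the r=3 cylinder at (-1, 12) contributes a regular 6-gon of circumradius 3 (perimeter = 2·6·3.000·sin(180°/6) = 18.00 mm); Taking the union: only the r=3 cylinder at (-1, 12) is present, so the union is just that shape — boundary = 18.00 mm. So its perimeter = 18.00 mm. Layer 81 is larger (72.00 vs 18.00 mm).

layer 81 (z = 9.72 mm)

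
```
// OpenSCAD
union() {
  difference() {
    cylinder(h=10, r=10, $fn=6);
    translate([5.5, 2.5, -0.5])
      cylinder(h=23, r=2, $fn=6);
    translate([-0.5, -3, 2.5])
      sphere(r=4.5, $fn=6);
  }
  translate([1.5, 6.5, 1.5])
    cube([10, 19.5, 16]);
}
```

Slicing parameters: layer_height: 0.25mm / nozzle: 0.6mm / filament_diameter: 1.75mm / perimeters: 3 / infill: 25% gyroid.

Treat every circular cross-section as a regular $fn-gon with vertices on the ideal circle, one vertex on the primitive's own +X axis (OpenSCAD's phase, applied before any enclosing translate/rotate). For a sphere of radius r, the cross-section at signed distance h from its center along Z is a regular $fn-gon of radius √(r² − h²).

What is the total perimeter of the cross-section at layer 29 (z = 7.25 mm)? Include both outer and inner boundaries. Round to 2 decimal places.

At z = 7.25 mm: the cylinder: section is a regular 6-gon, circumradius r=10 (perimeter = 2·6·10.000·sin(180°/6) = 60.00 mm); the cylinder at (5.5, 2.5): section is a regular 6-gon, circumradius r=2 (perimeter = 2·6·2.000·sin(180°/6) = 12.00 mm); the sphere at (-0.5, -3) is absent (|z−center|=4.750 > r=4.5); After the difference (first − rest): starting from the r=10 cylinder, the r=2 cylinder at (5.5, 2.5) lies wholly inside it (removes its full 10.39 mm² and its 12.00 mm outline becomes a hole wall) — boundary (outer + 1 inner loop) = 72.00 mm; the cube at (1.5, 6.5) (footprint 10×19.5) is included at this height (perimeter 59.00 mm); Combining (union): the regions partially overlap (shared area 8.91 mm²), so the edge portions inside another operand are dropped and the merged outline is re-measured after clipping — boundary (outer + 1 inner loop) = 118.10 mm. Overall, the cross-section is one region with 1 hole. Total boundary length (outer + inner) = 118.10 mm.

118.10 mm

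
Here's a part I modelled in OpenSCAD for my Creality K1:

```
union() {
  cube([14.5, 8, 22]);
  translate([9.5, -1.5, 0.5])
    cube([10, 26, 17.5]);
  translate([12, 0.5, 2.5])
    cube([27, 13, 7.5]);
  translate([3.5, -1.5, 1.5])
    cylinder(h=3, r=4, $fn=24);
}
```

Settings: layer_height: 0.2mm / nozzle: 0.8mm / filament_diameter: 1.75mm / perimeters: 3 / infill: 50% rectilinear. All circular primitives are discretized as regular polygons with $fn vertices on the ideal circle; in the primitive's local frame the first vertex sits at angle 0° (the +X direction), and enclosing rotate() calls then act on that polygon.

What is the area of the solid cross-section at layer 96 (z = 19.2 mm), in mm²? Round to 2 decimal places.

At z = 19.2 mm: the cube (footprint 14.5×8) is included at this height (area 116.00 mm²); the cube at (9.5, -1.5) is not intersected at this z (z outside [0.5, 18]); the cube at (12, 0.5) is not intersected at this z (z outside [2.5, 10]); the cylinder at (3.5, -1.5) is not intersected at this z (z outside [1.5, 4.5]); Taking the union: only the 14.5×8 cube is present, so the union is just that shape — area = 116.00 mm². Overall, the cross-section is a single solid region. Net area = 116.00 mm².

116.00 mm²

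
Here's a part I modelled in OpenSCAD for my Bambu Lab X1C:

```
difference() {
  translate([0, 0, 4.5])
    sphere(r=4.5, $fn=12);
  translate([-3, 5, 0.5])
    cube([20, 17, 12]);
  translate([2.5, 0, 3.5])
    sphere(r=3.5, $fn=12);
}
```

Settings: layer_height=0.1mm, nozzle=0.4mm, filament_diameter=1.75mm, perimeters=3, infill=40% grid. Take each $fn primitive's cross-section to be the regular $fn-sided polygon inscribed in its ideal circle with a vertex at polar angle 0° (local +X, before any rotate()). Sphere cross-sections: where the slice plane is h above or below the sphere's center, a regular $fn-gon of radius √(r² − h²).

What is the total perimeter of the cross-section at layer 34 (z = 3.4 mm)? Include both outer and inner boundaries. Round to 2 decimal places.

29.69 mm

At z = 3.4 mm: the sphere: section is a regular 12-gon, circumradius = √(r²−h²) = √(4.5²−1.1²) = 4.363 (perimeter = 2·12·4.363·sin(180°/12) = 27.10 mm); the 20×17 cube at (-3, 5) contributes its full rectangle (perimeter 74.00 mm); the r=3.5 sphere at (2.5, 0) contributes a regular 12-gon of circumradius √(3.5²−0.1²) = 3.499 (perimeter = 2·12·3.499·sin(180°/12) = 21.73 mm); Taking the first minus the rest: starting from the r=4.5 sphere, the 20×17 cube at (-3, 5) misses the remaining region (no effect); the r=3.5 sphere at (2.5, 0) partially overlaps it — only the 26.85 mm² overlap (of its 36.72 mm²) is removed, clipping the outline — boundary = 29.69 mm. Overall, the cross-section is a single solid region. Total boundary length (outer) = 29.69 mm.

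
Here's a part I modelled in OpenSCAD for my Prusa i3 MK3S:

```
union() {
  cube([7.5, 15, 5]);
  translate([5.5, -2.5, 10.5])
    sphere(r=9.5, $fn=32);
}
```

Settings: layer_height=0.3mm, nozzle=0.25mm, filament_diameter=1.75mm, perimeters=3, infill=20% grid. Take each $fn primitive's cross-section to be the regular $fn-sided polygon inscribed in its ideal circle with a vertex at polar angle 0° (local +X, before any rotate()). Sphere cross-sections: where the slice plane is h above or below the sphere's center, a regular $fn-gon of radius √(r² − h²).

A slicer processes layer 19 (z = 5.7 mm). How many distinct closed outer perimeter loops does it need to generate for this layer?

At z = 5.7 mm: the cube is absent (z outside [0, 5]); the sphere at (5.5, -2.5): section is a regular 32-gon, circumradius = √(r²−h²) = √(9.5²−4.8²) = 8.198; Combining (union): only the r=9.5 sphere at (5.5, -2.5) is present, so the union is just that shape — 1 connected region. The result has 1 disconnected region.

1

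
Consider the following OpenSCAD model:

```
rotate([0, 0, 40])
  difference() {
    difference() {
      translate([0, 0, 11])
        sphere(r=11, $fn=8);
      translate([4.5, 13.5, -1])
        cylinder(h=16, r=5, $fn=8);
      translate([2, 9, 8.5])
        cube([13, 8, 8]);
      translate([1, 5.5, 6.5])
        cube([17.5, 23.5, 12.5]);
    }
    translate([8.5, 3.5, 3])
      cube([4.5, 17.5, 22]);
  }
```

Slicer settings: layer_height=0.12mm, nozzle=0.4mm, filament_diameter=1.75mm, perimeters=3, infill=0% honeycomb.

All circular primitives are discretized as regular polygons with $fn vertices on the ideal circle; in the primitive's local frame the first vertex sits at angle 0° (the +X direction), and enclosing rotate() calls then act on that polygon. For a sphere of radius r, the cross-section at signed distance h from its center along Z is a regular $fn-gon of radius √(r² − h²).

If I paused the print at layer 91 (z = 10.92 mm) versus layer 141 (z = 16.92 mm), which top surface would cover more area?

Layer 91 (z = 10.92): the sphere: section is a regular 8-gon, circumradius = √(r²−h²) = √(11²−0.08²) = 11.000 (area = (8/2)·11.000²·sin(360°/8) = 342.22 mm²); the cylinder at (4.5, 13.5): section is a regular 8-gon, circumradius r=5 (area = (8/2)·5.000²·sin(360°/8) = 70.71 mm²); the cube at (2, 9) (footprint 13×8) is included at this height (area 104.00 mm²); the cube at (1, 5.5) (footprint 17.5×23.5) is included at this height (area 411.25 mm²); Taking the first minus the rest: starting from the r=11 sphere (342.22 mm²), the r=5 cylinder at (4.5, 13.5) partially overlaps it — only the 2.59 mm² overlap (of its 70.71 mm²) is removed, clipping the outline; the 13×8 cube at (2, 9) partially overlaps it — only the 0.35 mm² overlap (of its 104.00 mm²) is removed, clipping the outline; the 17.5×23.5 cube at (1, 5.5) partially overlaps it — only the 23.21 mm² overlap (of its 411.25 mm²) is removed, clipping the outline — area = 316.07 mm²; the cube at (8.5, 3.5) is present — its section is the full 4.5×17.5 rectangle (area 78.75 mm²); Taking the first minus the rest: starting from that combined region (316.07 mm²), the 4.5×17.5 cube at (8.5, 3.5) partially overlaps it — only the 1.27 mm² overlap (of its 78.75 mm²) is removed, clipping the outline — area = 314.80 mm²; (whole slice rotated 40° about Z — lengths, areas and connectivity unchanged). So its area = 314.80 mm². Layer 141 (z = 16.92): the r=11 sphere contributes a regular 8-gon of circumradius √(11²−5.92²) = 9.271 (area = (8/2)·9.271²·sin(360°/8) = 243.11 mm²); the cylinder at (4.5, 13.5) is absent (z outside [-1, 15]); the cube at (2, 9) is absent (z outside [8.5, 16.5]); the 17.5×23.5 cube at (1, 5.5) contributes its full rectangle (area 411.25 mm²); Taking the first minus the rest: starting from the r=11 sphere (243.11 mm²), the 17.5×23.5 cube at (1, 5.5) partially overlaps it — only the 12.49 mm² overlap (of its 411.25 mm²) is removed, clipping the outline — area = 230.63 mm²; the 4.5×17.5 cube at (8.5, 3.5) contributes its full rectangle (area 78.75 mm²); Taking the first minus the rest: starting from the result so far (230.63 mm²), the 4.5×17.5 cube at (8.5, 3.5) misses the remaining region (no effect) — area = 230.63 mm²; (whole slice rotated 40° about Z — lengths, areas and connectivity unchanged). So its area = 230.63 mm². Layer 91 is larger (314.80 vs 230.63 mm²).

layer 91 (z = 10.92 mm)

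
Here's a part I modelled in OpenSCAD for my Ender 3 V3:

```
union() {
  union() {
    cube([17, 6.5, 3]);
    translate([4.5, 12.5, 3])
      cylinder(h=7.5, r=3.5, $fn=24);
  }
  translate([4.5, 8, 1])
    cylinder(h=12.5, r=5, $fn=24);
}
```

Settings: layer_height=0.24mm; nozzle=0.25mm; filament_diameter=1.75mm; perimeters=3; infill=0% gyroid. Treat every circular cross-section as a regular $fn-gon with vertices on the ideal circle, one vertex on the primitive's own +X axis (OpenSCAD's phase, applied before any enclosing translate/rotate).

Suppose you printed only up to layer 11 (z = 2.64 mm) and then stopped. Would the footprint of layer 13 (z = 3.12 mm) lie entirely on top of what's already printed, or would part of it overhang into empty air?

Compare the two slices. At z = 2.64: the 17×6.5 cube contributes its full rectangle (area 110.50 mm²); the cylinder at (4.5, 12.5) is not intersected at this z (z outside [3, 10.5]); Merging all regions: only the 17×6.5 cube is present, so the union is just that shape — area = 110.50 mm²; the r=5 cylinder at (4.5, 8) contributes a regular 24-gon of circumradius 5 (area = (24/2)·5.000²·sin(360°/24) = 77.65 mm²); Merging all regions: the regions partially overlap — summed areas 188.15 mm² minus the doubly-counted overlap 24.06 mm² gives 164.09 mm² — area = 164.09 mm². At z = 3.12: the cube is not intersected at this z (z outside [0, 3]); the cylinder at (4.5, 12.5): section is a regular 24-gon, circumradius r=3.5 (area = (24/2)·3.500²·sin(360°/24) = 38.05 mm²); Taking the union: only the r=3.5 cylinder at (4.5, 12.5) is present, so the union is just that shape — area = 38.05 mm²; the cylinder at (4.5, 8): section is a regular 24-gon, circumradius r=5 (area = (24/2)·5.000²·sin(360°/24) = 77.65 mm²); Combining (union): the regions partially overlap — summed areas 115.69 mm² minus the doubly-counted overlap 19.29 mm² gives 96.40 mm² — area = 96.40 mm². Checking containment: at z = 3.12 the cross-section extends beyond the z = 2.64 cross-section by about 18.76 mm².

part overhangs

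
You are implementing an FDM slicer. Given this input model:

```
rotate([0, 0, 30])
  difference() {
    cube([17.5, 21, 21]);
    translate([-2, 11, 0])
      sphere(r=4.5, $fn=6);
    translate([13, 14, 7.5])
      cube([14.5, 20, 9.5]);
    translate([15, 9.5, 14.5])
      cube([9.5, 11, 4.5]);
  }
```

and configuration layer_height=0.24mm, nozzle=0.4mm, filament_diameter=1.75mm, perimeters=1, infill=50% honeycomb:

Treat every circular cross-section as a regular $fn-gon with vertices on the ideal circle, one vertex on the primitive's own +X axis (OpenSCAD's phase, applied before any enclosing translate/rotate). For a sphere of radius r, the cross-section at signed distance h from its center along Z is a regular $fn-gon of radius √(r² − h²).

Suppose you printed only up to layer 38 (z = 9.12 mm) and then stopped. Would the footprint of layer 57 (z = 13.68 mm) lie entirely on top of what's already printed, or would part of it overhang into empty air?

Compare the two slices. At z = 9.12: the cube is present — its section is the full 17.5×21 rectangle (area 367.50 mm²); the sphere at (-2, 11) is not intersected at this z (|z−center|=9.120 > r=4.5); the cube at (13, 14) (footprint 14.5×20) is included at this height (area 290.00 mm²); the cube at (15, 9.5) is not intersected at this z (z outside [14.5, 19]); Taking the first minus the rest: starting from the 17.5×21 cube (367.50 mm²), the 14.5×20 cube at (13, 14) partially overlaps it — only the 31.50 mm² overlap (of its 290.00 mm²) is removed, clipping the outline — area = 336.00 mm²; (rotated 30° about Z; rotation is an isometry so areas/perimeters/island counts are preserved). At z = 13.68: the cube (footprint 17.5×21) is included at this height (area 367.50 mm²); the sphere at (-2, 11) is not intersected at this z (|z−center|=13.680 > r=4.5); the cube at (13, 14) (footprint 14.5×20) is included at this height (area 290.00 mm²); the cube at (15, 9.5) is absent (z outside [14.5, 19]); Subtracting the remaining from the first: starting from the 17.5×21 cube (367.50 mm²), the 14.5×20 cube at (13, 14) partially overlaps it — only the 31.50 mm² overlap (of its 290.00 mm²) is removed, clipping the outline — area = 336.00 mm²; (whole slice rotated 30° about Z — lengths, areas and connectivity unchanged). Checking containment: the cross-section at z = 13.68 is a subset of the cross-section at z = 9.12.

entirely on top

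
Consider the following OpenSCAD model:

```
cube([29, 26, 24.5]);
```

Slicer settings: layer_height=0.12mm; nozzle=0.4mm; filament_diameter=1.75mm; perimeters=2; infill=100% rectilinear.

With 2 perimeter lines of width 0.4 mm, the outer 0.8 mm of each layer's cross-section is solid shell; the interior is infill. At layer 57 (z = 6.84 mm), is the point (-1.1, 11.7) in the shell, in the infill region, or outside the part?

outside

At z = 6.84 mm: the cube (footprint 29×26) is included at this height. Overall, the cross-section is a single solid region. The nearest boundary edge runs (0.00, 26.00)→(0.00, 0.00); distance from the point to it = 1.10 mm. The point is not inside any of the regions above, so it lies outside the cross-section (1.10 mm from the nearest boundary).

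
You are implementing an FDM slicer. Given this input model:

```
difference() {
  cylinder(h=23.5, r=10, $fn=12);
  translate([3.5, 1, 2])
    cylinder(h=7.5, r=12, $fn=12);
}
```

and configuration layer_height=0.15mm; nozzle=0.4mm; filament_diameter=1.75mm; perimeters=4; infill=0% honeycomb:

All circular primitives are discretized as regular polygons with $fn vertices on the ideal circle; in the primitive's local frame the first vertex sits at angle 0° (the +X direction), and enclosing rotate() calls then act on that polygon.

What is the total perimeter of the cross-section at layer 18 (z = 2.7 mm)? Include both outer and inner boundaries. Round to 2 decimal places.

38.60 mm

At z = 2.7 mm: the r=10 cylinder gives a regular 12-gon of circumradius 10 (constant along its height) (perimeter = 2·12·10.000·sin(180°/12) = 62.12 mm); the r=12 cylinder at (3.5, 1) contributes a regular 12-gon of circumradius 12 (perimeter = 2·12·12.000·sin(180°/12) = 74.54 mm); After the difference (first − rest): starting from the r=10 cylinder, the r=12 cylinder at (3.5, 1) partially overlaps it — only the 276.65 mm² overlap (of its 432.00 mm²) is removed, clipping the outline — boundary = 38.60 mm. Overall, the cross-section is a single solid region. Total boundary length (outer) = 38.60 mm.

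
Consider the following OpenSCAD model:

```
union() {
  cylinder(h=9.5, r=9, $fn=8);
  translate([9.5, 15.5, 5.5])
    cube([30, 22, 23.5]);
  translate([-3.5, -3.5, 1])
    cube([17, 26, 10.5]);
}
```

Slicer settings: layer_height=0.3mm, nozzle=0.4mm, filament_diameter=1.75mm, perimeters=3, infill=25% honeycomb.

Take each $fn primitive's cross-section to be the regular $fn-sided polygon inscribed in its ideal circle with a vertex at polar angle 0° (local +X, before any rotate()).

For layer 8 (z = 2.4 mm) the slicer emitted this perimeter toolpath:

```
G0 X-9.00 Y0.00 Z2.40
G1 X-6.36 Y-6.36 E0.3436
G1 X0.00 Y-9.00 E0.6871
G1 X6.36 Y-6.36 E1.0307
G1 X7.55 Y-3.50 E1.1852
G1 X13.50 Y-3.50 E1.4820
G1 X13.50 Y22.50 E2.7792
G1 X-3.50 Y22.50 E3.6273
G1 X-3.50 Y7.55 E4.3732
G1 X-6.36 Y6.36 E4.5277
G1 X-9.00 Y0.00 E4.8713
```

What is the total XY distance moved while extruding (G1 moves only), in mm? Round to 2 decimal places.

Sum the Euclidean lengths of each G1 segment: total = 97.64 mm.

97.64 mm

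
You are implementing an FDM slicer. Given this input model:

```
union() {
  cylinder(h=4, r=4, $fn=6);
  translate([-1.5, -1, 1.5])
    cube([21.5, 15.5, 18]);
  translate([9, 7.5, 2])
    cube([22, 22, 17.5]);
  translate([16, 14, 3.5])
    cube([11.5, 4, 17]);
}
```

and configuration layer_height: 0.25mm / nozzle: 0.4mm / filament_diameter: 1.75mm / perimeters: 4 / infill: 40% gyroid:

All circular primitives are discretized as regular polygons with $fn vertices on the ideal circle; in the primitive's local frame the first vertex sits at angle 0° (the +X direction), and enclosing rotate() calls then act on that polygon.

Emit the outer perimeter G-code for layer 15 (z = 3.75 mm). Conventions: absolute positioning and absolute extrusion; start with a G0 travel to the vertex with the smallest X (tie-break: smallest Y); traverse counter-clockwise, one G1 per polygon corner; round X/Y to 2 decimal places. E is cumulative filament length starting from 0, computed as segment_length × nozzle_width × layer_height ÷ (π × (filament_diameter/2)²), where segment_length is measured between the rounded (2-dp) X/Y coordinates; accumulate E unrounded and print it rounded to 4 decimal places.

At z = 3.75 mm: the cylinder: section is a regular 6-gon, circumradius r=4; the cube at (-1.5, -1) is present — its section is the full 21.5×15.5 rectangle; the cube at (9, 7.5) (footprint 22×22) is included at this height; the cube at (16, 14) (footprint 11.5×4) is included at this height; Merging all regions: the regions partially overlap (shared area 143.80 mm²), so overlapping operands fuse into one piece — 1 connected region. The outline is a single polygon with 13 vertices. Extrusion per mm of travel: 0.4 × 0.25 / (π × 0.875²) = 0.041575. Accumulating E over each segment gives final E = 5.4860.

G0 X-4.00 Y0.00 Z3.75
G1 X-2.00 Y-3.46 E0.1662
G1 X2.00 Y-3.46 E0.3325
G1 X3.42 Y-1.00 E0.4505
G1 X20.00 Y-1.00 E1.1399
G1 X20.00 Y7.50 E1.4932
G1 X31.00 Y7.50 E1.9506
G1 X31.00 Y29.50 E2.8652
G1 X9.00 Y29.50 E3.7799
G1 X9.00 Y14.50 E4.4035
G1 X-1.50 Y14.50 E4.8401
G1 X-1.50 Y3.46 E5.2990
G1 X-2.00 Y3.46 E5.3198
G1 X-4.00 Y0.00 E5.4860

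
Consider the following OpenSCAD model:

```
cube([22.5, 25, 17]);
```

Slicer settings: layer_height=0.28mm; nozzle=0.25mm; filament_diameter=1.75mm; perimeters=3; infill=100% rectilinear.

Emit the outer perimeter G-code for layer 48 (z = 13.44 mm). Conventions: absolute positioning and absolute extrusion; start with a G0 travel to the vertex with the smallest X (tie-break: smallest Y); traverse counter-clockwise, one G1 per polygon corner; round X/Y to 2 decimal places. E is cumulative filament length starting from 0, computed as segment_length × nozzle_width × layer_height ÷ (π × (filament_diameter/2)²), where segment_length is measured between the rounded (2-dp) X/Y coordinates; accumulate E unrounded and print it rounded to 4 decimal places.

At z = 13.44 mm: the cube (footprint 22.5×25) is included at this height. The outline is a single polygon with 4 vertices. Extrusion per mm of travel: 0.25 × 0.28 / (π × 0.875²) = 0.029103. Accumulating E over each segment gives final E = 2.7647.

G0 X0.00 Y0.00 Z13.44
G1 X22.50 Y0.00 E0.6548
G1 X22.50 Y25.00 E1.3824
G1 X0.00 Y25.00 E2.0372
G1 X0.00 Y0.00 E2.7647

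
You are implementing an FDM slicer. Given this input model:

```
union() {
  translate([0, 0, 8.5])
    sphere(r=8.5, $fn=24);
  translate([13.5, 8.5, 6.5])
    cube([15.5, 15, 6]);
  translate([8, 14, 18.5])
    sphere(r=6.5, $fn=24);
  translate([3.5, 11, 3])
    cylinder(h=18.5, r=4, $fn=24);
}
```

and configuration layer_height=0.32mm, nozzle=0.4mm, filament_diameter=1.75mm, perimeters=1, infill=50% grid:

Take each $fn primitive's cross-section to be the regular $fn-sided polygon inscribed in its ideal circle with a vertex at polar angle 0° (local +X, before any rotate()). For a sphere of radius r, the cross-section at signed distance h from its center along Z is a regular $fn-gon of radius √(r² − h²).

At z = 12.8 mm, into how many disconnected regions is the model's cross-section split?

At z = 12.8 mm: the sphere: section is a regular 24-gon, circumradius = √(r²−h²) = √(8.5²−4.3²) = 7.332; the cube at (13.5, 8.5) is not intersected at this z (z outside [6.5, 12.5]); the sphere at (8, 14): section is a regular 24-gon, circumradius = √(r²−h²) = √(6.5²−5.7²) = 3.124; the r=4 cylinder at (3.5, 11) contributes a regular 24-gon of circumradius 4; Merging all regions: the regions partially overlap (shared area 5.19 mm²), so overlapping operands fuse into one piece — 2 connected regions. The result has 2 disconnected regions.

2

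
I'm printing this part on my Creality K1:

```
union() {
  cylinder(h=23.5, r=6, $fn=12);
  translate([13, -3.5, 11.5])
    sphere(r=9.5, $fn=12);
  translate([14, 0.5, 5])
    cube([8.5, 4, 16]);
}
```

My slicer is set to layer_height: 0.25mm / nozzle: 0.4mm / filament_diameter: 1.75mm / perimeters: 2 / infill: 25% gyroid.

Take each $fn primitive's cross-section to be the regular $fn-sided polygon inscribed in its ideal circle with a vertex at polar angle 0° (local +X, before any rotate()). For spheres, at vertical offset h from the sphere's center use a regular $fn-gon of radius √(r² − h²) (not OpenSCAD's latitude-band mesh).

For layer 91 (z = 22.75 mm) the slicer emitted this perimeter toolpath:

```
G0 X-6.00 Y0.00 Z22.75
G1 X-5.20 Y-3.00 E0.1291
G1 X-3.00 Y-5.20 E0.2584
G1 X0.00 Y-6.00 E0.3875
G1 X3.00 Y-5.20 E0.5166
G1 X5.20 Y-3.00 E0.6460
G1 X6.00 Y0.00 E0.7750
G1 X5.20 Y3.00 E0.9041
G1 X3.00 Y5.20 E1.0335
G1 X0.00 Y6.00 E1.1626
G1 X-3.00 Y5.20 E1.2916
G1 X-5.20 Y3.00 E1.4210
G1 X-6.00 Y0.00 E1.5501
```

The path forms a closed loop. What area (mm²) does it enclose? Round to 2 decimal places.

108.08 mm²

Apply the shoelace formula to the sequence of (X, Y) vertices; enclosed area = 108.08 mm².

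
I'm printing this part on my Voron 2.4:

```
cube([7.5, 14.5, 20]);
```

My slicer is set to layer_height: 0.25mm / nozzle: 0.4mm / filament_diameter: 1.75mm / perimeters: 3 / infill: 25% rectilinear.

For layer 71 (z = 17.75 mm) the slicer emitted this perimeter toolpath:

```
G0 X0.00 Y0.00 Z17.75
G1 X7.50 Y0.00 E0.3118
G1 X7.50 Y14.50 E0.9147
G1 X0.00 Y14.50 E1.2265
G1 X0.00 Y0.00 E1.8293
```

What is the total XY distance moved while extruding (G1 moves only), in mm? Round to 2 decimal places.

44.00 mm

Sum the Euclidean lengths of each G1 segment: total = 44.00 mm.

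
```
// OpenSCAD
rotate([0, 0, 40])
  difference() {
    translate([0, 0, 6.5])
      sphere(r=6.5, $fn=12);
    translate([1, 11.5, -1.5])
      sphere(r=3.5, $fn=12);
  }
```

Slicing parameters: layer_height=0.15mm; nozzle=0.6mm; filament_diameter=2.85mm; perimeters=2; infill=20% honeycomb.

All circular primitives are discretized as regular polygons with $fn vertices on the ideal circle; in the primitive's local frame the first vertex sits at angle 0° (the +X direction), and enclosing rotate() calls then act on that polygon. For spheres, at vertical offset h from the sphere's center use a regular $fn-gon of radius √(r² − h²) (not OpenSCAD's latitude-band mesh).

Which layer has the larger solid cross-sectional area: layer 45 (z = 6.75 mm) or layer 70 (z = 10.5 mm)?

Layer 45 (z = 6.75): the r=6.5 sphere slices to a regular 12-gon of circumradius 6.495 (√(r²−h²) with h=0.25 from center) (area = (12/2)·6.495²·sin(360°/12) = 126.56 mm²); the sphere at (1, 11.5) is absent (|z−center|=8.250 > r=3.5); Subtracting the remaining from the first: none of the subtracted shapes is present at this height, so the r=6.5 sphere is unchanged — area = 126.56 mm²; (rotated 40° about Z; rotation is an isometry so areas/perimeters/island counts are preserved). So its area = 126.56 mm². Layer 70 (z = 10.5): the sphere: section is a regular 12-gon, circumradius = √(r²−h²) = √(6.5²−4²) = 5.123 (area = (12/2)·5.123²·sin(360°/12) = 78.75 mm²); the sphere at (1, 11.5) is not intersected at this z (|z−center|=12.000 > r=3.5); Taking the first minus the rest: none of the subtracted shapes is present at this height, so the r=6.5 sphere is unchanged — area = 78.75 mm²; (whole slice rotated 40° about Z — lengths, areas and connectivity unchanged). So its area = 78.75 mm². Layer 45 is larger (126.56 vs 78.75 mm²).

layer 45 (z = 6.75 mm)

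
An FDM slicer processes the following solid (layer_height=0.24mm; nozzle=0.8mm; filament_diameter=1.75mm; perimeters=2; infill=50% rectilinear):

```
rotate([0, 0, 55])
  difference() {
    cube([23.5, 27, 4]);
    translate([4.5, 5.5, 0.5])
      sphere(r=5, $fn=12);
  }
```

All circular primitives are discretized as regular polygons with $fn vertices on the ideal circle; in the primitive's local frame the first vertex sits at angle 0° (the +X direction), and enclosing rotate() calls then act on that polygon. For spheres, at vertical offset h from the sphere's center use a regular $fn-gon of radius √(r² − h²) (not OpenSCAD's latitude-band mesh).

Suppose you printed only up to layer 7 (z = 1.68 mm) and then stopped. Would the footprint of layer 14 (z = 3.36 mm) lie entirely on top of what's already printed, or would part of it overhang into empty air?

Compare the two slices. At z = 1.68: the cube is present — its section is the full 23.5×27 rectangle (area 634.50 mm²); the r=5 sphere at (4.5, 5.5) slices to a regular 12-gon of circumradius 4.859 (√(r²−h²) with h=1.18 from center) (area = (12/2)·4.859²·sin(360°/12) = 70.82 mm²); Subtracting the remaining from the first: starting from the 23.5×27 cube (634.50 mm²), the r=5 sphere at (4.5, 5.5) partially overlaps it — only the 70.34 mm² overlap (of its 70.82 mm²) is removed, clipping the outline — area = 564.16 mm²; (whole slice rotated 55° about Z — lengths, areas and connectivity unchanged). At z = 3.36: the 23.5×27 cube contributes its full rectangle (area 634.50 mm²); the sphere at (4.5, 5.5): section is a regular 12-gon, circumradius = √(r²−h²) = √(5²−2.86²) = 4.101 (area = (12/2)·4.101²·sin(360°/12) = 50.46 mm²); Subtracting the remaining from the first: starting from the 23.5×27 cube (634.50 mm²), the r=5 sphere at (4.5, 5.5) lies wholly inside it (removes its full 50.46 mm² and its 25.48 mm outline becomes a hole wall) — area = 584.04 mm²; (whole slice rotated 55° about Z — lengths, areas and connectivity unchanged). Checking containment: at z = 3.36 the cross-section extends beyond the z = 1.68 cross-section by about 19.88 mm².

part overhangs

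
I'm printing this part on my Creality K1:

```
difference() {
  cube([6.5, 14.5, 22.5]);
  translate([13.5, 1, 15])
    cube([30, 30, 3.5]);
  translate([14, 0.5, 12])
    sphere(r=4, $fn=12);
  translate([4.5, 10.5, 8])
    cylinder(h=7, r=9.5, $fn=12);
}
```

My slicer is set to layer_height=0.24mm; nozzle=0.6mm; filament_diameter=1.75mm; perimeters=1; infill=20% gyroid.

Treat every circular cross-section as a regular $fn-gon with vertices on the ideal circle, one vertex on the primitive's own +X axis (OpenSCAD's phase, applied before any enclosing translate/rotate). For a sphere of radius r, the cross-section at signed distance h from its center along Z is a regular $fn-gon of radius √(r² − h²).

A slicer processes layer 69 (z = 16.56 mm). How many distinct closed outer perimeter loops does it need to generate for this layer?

At z = 16.56 mm: the 6.5×14.5 cube contributes its full rectangle; the 30×30 cube at (13.5, 1) contributes its full rectangle; the sphere at (14, 0.5) is absent (|z−center|=4.560 > r=4); the cylinder at (4.5, 10.5) is absent (z outside [8, 15]); After the difference (first − rest): starting from the 6.5×14.5 cube, the 30×30 cube at (13.5, 1) misses the remaining region (no effect) — 1 connected region. The result has 1 disconnected region.

1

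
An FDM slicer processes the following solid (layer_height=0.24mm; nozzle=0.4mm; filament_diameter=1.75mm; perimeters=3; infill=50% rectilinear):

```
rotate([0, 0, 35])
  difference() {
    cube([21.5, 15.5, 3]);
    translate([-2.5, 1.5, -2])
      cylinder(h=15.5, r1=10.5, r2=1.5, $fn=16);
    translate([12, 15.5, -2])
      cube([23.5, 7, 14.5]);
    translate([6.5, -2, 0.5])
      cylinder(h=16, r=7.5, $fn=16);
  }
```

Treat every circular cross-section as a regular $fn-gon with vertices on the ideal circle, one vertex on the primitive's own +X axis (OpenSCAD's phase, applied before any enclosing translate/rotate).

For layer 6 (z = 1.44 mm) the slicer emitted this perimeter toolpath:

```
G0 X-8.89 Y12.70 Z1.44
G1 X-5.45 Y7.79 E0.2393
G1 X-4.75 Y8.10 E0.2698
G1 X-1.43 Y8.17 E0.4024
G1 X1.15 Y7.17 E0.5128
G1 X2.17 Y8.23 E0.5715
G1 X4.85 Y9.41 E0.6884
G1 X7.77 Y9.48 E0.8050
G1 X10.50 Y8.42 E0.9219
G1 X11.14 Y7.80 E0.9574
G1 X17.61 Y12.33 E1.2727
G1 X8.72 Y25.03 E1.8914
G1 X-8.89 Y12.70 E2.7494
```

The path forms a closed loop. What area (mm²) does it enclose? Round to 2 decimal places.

Apply the shoelace formula to the sequence of (X, Y) vertices; enclosed area = 256.86 mm².

256.86 mm²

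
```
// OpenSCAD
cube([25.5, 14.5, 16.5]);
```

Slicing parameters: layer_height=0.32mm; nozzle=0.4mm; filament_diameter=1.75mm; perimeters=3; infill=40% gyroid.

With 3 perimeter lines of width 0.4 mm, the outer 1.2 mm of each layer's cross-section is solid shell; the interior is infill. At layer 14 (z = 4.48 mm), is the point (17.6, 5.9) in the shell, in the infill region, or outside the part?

At z = 4.48 mm: the 25.5×14.5 cube contributes its full rectangle. Overall, the cross-section is a single solid region. The nearest boundary edge runs (0.00, 0.00)→(25.50, 0.00); distance from the point to it = 5.90 mm. The point is inside the cross-section and 5.90 mm from the nearest boundary — more than the 1.2 mm shell width (3 × 0.4), so it's in the infill interior.

infill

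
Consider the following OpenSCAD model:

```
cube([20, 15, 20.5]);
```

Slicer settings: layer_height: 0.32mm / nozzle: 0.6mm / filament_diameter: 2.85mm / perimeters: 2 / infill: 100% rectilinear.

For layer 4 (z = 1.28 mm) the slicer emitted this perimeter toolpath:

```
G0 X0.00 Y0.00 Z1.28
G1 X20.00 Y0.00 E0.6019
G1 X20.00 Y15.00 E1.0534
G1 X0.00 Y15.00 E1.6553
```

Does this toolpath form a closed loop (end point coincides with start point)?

no

Start point (G0): (0.00, 0.00). End point (last G1): the path does not return to the start — open.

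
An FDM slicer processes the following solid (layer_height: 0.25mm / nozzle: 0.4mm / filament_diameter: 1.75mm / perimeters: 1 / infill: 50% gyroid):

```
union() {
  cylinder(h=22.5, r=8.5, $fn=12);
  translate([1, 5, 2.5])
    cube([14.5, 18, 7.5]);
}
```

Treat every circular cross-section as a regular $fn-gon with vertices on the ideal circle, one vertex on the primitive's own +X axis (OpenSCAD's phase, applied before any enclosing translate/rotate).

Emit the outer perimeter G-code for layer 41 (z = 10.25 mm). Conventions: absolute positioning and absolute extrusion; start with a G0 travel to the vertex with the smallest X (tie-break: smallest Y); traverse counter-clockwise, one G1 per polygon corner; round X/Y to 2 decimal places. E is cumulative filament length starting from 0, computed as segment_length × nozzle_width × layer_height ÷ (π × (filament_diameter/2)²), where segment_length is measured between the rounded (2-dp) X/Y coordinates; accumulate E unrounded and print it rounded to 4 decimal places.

At z = 10.25 mm: the r=8.5 cylinder gives a regular 12-gon of circumradius 8.5 (constant along its height); the cube at (1, 5) is absent (z outside [2.5, 10]); Merging all regions: only the r=8.5 cylinder is present, so the union is just that shape — 1 connected region. The outline is a single polygon with 12 vertices. Extrusion per mm of travel: 0.4 × 0.25 / (π × 0.875²) = 0.041575. Accumulating E over each segment gives final E = 2.1949.

G0 X-8.50 Y0.00 Z10.25
G1 X-7.36 Y-4.25 E0.1829
G1 X-4.25 Y-7.36 E0.3658
G1 X0.00 Y-8.50 E0.5487
G1 X4.25 Y-7.36 E0.7317
G1 X7.36 Y-4.25 E0.9145
G1 X8.50 Y0.00 E1.0975
G1 X7.36 Y4.25 E1.2804
G1 X4.25 Y7.36 E1.4633
G1 X0.00 Y8.50 E1.6462
G1 X-4.25 Y7.36 E1.8292
G1 X-7.36 Y4.25 E2.0120
G1 X-8.50 Y0.00 E2.1949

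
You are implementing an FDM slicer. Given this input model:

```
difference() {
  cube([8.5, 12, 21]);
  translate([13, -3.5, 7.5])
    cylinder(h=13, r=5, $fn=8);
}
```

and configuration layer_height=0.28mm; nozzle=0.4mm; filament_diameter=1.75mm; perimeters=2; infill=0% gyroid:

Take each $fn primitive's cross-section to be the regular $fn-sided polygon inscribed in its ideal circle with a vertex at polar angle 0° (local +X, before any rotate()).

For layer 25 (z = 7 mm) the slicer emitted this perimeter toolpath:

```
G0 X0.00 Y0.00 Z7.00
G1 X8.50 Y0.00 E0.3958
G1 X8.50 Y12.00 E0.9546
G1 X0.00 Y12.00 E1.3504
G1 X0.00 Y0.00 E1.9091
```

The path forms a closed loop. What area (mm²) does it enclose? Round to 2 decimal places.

102.00 mm²

Apply the shoelace formula to the sequence of (X, Y) vertices; enclosed area = 102.00 mm².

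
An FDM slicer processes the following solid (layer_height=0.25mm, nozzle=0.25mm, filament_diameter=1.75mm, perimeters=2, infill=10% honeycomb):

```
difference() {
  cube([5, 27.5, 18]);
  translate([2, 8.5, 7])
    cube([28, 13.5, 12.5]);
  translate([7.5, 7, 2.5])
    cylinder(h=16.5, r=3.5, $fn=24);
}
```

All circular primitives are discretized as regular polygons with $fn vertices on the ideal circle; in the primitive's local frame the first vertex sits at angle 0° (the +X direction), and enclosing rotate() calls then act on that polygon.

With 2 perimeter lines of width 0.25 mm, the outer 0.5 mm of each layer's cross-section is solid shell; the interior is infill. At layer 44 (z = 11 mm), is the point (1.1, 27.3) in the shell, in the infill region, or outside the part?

shell

At z = 11 mm: the 5×27.5 cube contributes its full rectangle; the cube at (2, 8.5) is present — its section is the full 28×13.5 rectangle; the cylinder at (7.5, 7): section is a regular 24-gon, circumradius r=3.5; After the difference (first − rest): starting from the 5×27.5 cube, the 28×13.5 cube at (2, 8.5) partially overlaps it — only the 40.50 mm² overlap (of its 378.00 mm²) is removed, clipping the outline; the r=3.5 cylinder at (7.5, 7) partially overlaps it — only the 2.93 mm² overlap (of its 38.05 mm²) is removed, clipping the outline — 1 connected region. Overall, the cross-section is a single solid region. The nearest boundary edge runs (0.00, 27.50)→(5.00, 27.50); distance from the point to it = 0.20 mm. The point is inside the cross-section, 0.20 mm from the nearest boundary — within the 0.5 mm shell band (2 × 0.25).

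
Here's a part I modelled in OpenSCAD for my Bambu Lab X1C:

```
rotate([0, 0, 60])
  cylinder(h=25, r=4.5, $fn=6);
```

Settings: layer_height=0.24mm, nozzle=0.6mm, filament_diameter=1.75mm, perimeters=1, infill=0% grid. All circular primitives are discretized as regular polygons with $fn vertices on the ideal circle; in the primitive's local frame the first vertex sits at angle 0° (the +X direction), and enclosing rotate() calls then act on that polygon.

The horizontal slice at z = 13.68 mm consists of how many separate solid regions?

At z = 13.68 mm: the r=4.5 cylinder contributes a regular 6-gon of circumradius 4.5; (whole slice rotated 60° about Z — lengths, areas and connectivity unchanged). The result has 1 disconnected region.

1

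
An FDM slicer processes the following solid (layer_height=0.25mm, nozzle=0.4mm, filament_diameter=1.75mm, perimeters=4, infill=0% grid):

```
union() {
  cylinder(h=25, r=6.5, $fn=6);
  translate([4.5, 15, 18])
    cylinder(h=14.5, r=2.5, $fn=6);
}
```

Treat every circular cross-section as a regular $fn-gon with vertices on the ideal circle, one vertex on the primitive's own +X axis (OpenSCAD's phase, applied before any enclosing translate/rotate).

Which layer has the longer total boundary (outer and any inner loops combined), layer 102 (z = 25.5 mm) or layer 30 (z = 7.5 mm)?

layer 30 (z = 7.5 mm)

Layer 102 (z = 25.5): the cylinder is absent (z outside [0, 25]); the cylinder at (4.5, 15): section is a regular 6-gon, circumradius r=2.5 (perimeter = 2·6·2.500·sin(180°/6) = 15.00 mm); Taking the union: only the r=2.5 cylinder at (4.5, 15) is present, so the union is just that shape — boundary = 15.00 mm. So its perimeter = 15.00 mm. Layer 30 (z = 7.5): the r=6.5 cylinder gives a regular 6-gon of circumradius 6.5 (constant along its height) (perimeter = 2·6·6.500·sin(180°/6) = 39.00 mm); the cylinder at (4.5, 15) is absent (z outside [18, 32.5]); Combining (union): only the r=6.5 cylinder is present, so the union is just that shape — boundary = 39.00 mm. So its perimeter = 39.00 mm. Layer 30 is larger (39.00 vs 15.00 mm).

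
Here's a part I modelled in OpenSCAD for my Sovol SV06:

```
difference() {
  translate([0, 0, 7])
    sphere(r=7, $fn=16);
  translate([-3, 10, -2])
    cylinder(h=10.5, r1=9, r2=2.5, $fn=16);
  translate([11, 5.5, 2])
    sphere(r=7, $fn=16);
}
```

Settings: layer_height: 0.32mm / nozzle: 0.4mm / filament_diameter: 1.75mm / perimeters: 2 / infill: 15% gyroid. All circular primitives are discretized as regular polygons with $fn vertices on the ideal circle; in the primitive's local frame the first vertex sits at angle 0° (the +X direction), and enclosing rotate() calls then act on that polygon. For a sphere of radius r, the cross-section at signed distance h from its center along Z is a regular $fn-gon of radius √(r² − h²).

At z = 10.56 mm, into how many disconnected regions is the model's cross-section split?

At z = 10.56 mm: the sphere: section is a regular 16-gon, circumradius = √(r²−h²) = √(7²−3.56²) = 6.027; the cone at (-3, 10) is not intersected at this z (z outside [-2, 8.5]); the sphere at (11, 5.5) does not reach this height (|z−center|=8.560 > r=7); Subtracting the remaining from the first: none of the subtracted shapes is present at this height, so the r=7 sphere is unchanged — 1 connected region. The result has 1 disconnected region.

1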